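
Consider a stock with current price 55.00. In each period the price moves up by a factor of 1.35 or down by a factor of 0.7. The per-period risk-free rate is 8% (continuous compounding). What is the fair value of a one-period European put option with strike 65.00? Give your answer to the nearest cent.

Risk-neutral probability p = (e^0.08 − 0.7)/(1.35 − 0.7) = 0.3833/0.6500 = 0.5897
Terminal stock prices: S_u = 74.25, S_d = 38.5
Terminal payoffs (K − S): max(-9.25, 0) = 0, max(26.5, 0) = 26.5
Node 0 (S = 55): V_0 = e^(−0.08)·[0.5897·0.0000 + 0.4103·26.5000] = 10.0377

10.04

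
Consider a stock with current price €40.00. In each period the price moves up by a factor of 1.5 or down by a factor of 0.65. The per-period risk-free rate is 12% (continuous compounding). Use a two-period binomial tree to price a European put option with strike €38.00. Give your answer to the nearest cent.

Risk-neutral probability p = (e^0.12 − 0.65)/(1.5 − 0.65) = 0.4775/0.8500 = 0.5618
Terminal stock prices: S_uu = 90, S_ud = 39, S_dd = 16.9
Terminal payoffs (K − S): max(-52, 0) = 0, max(-1, 0) = 0, max(21.1, 0) = 21.1
Node u (S = 60): V_u = e^(−0.12)·[0.5618·0.0000 + 0.4382·0.0000] = 0.0000
Node d (S = 26): V_d = e^(−0.12)·[0.5618·0.0000 + 0.4382·21.1000] = 8.2012
Node 0 (S = 40): V_0 = e^(−0.12)·[0.5618·0.0000 + 0.4382·8.2012] = 3.1877

€3.19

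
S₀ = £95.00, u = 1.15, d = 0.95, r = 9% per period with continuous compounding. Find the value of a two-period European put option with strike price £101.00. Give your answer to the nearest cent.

Risk-neutral probability p = (e^0.09 − 0.95)/(1.15 − 0.95) = 0.1442/0.2000 = 0.7209
Terminal stock prices: S_uu = 125.6, S_ud = 103.8, S_dd = 85.74
Terminal payoffs (K − S): max(-24.64, 0) = 0, max(-2.787, 0) = 0, max(15.26, 0) = 15.26
Node u (S = 109.2): V_u = e^(−0.09)·[0.7209·0.0000 + 0.2791·0.0000] = 0.0000
Node d (S = 90.25): V_d = e^(−0.09)·[0.7209·0.0000 + 0.2791·15.2625] = 3.8935
Node 0 (S = 95): V_0 = e^(−0.09)·[0.7209·0.0000 + 0.2791·3.8935] = 0.9933

£0.99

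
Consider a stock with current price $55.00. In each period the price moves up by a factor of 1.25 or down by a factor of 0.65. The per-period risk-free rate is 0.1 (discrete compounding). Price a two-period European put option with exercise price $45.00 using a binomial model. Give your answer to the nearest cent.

Risk-neutral probability p = (1 + 0.1 − 0.65)/(1.25 − 0.65) = 0.4500/0.6000 = 0.7500
Terminal stock prices: S_uu = 85.94, S_ud = 44.69, S_dd = 23.24
Terminal payoffs (K − S): max(-40.94, 0) = 0, max(0.3125, 0) = 0.3125, max(21.76, 0) = 21.76
Node u (S = 68.75): V_u = 1/1.1·[0.7500·0.0000 + 0.2500·0.3125] = 0.0710
Node d (S = 35.75): V_d = 1/1.1·[0.7500·0.3125 + 0.2500·21.7625] = 5.1591
Node 0 (S = 55): V_0 = 1/1.1·[0.7500·0.0710 + 0.2500·5.1591] = 1.2209

$1.22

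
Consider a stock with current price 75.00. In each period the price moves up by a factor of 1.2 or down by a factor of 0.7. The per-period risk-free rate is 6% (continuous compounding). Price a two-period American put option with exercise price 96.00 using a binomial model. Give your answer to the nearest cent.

Risk-neutral probability p = (e^0.06 − 0.7)/(1.2 − 0.7) = 0.3618/0.5000 = 0.7237
Terminal stock prices: S_uu = 108, S_ud = 63, S_dd = 36.75
Terminal payoffs (K − S): max(-12, 0) = 0, max(33, 0) = 33, max(59.25, 0) = 59.25
Node u (S = 90): continuation = e^(−0.06)·[0.7237·0.0000 + 0.2763·33.0000] = 8.5878; exercise value = 6.0000 ≤ continuation, so V_u = 8.5878
Node d (S = 52.5): continuation = e^(−0.06)·[0.7237·33.0000 + 0.2763·59.2500] = 37.9094; exercise value = 43.5000 > continuation, so V_d = 43.5000 (exercise)
Node 0 (S = 75): continuation = e^(−0.06)·[0.7237·8.5878 + 0.2763·43.5000] = 17.1730; exercise value = 21.0000 > continuation, so V_0 = 21.0000 (exercise)

21.00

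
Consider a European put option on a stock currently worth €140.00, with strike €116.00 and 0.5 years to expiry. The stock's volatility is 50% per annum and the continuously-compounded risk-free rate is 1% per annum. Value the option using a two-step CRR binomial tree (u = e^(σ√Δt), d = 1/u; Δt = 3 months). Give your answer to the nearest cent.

€9.60

CRR parameters: u = e^(σ√Δt) = e^(0.5·√0.25) = 1.2840, d = 1/u = 0.7788
Per-period rate: rΔt = 0.01·0.25 = 0.0025, so R = e^0.0025 = 1.0025
Risk-neutral probability p = (e^0.0025 − 0.7788)/(1.2840 − 0.7788) = 0.2237/0.5052 = 0.4428
Terminal stock prices: S_uu = 230.8, S_ud = 140, S_dd = 84.91
Terminal payoffs (K − S): max(-114.8, 0) = 0, max(-24, 0) = 0, max(31.09, 0) = 31.09
Node u (S = 179.8): V_u = e^(−0.0025)·[0.4428·0.0000 + 0.5572·0.0000] = 0.0000
Node d (S = 109): V_d = e^(−0.0025)·[0.4428·0.0000 + 0.5572·31.0857] = 17.2784
Node 0 (S = 140): V_0 = e^(−0.0025)·[0.4428·0.0000 + 0.5572·17.2784] = 9.6039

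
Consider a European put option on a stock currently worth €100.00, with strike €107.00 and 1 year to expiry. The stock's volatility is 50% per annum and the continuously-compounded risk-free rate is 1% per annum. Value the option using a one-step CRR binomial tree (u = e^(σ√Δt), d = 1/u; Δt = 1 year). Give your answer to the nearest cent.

CRR parameters: u = e^(σ√Δt) = e^(0.5·√1) = 1.6487, d = 1/u = 0.6065
Per-period rate: rΔt = 0.01·1 = 0.01, so R = e^0.01 = 1.0101
Risk-neutral probability p = (e^0.01 − 0.6065)/(1.6487 − 0.6065) = 0.4035/1.0422 = 0.3872
Terminal stock prices: S_u = 164.9, S_d = 60.65
Terminal payoffs (K − S): max(-57.87, 0) = 0, max(46.35, 0) = 46.35
Node 0 (S = 100): V_0 = e^(−0.01)·[0.3872·0.0000 + 0.6128·46.3469] = 28.1195

€28.12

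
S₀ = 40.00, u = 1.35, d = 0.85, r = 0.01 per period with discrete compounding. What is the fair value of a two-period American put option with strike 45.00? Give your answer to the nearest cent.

Risk-neutral probability p = (1 + 0.01 − 0.85)/(1.35 − 0.85) = 0.1600/0.5000 = 0.3200
Terminal stock prices: S_uu = 72.9, S_ud = 45.9, S_dd = 28.9
Terminal payoffs (K − S): max(-27.9, 0) = 0, max(-0.9, 0) = 0, max(16.1, 0) = 16.1
Node u (S = 54): continuation = 1/1.01·[0.3200·0.0000 + 0.6800·0.0000] = 0.0000; exercise value = 0.0000 ≤ continuation, so V_u = 0.0000
Node d (S = 34): continuation = 1/1.01·[0.3200·0.0000 + 0.6800·16.1000] = 10.8396; exercise value = 11.0000 > continuation, so V_d = 11.0000 (exercise)
Node 0 (S = 40): continuation = 1/1.01·[0.3200·0.0000 + 0.6800·11.0000] = 7.4059; exercise value = 5.0000 ≤ continuation, so V_0 = 7.4059

7.41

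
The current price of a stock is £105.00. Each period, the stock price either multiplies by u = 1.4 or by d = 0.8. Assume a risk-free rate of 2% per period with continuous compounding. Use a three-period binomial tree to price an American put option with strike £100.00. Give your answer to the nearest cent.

£14.27

Risk-neutral probability p = (e^0.02 − 0.8)/(1.4 − 0.8) = 0.2202/0.6000 = 0.3670
Terminal stock prices: S_uuu = 288.1, S_uud = 164.6, S_udd = 94.08, S_ddd = 53.76
Terminal payoffs (K − S): max(-188.1, 0) = 0, max(-64.64, 0) = 0, max(5.92, 0) = 5.92, max(46.24, 0) = 46.24
Node uu (S = 205.8): continuation = e^(−0.02)·[0.3670·0.0000 + 0.6330·0.0000] = 0.0000; exercise value = 0.0000 ≤ continuation, so V_uu = 0.0000
Node ud (S = 117.6): continuation = e^(−0.02)·[0.3670·0.0000 + 0.6330·5.9200] = 3.6731; exercise value = 0.0000 ≤ continuation, so V_ud = 3.6731
Node dd (S = 67.2): continuation = e^(−0.02)·[0.3670·5.9200 + 0.6330·46.2400] = 30.8199; exercise value = 32.8000 > continuation, so V_dd = 32.8000 (exercise)
Node u (S = 147): continuation = e^(−0.02)·[0.3670·0.0000 + 0.6330·3.6731] = 2.2791; exercise value = 0.0000 ≤ continuation, so V_u = 2.2791
Node d (S = 84): continuation = e^(−0.02)·[0.3670·3.6731 + 0.6330·32.8000] = 21.6726; exercise value = 16.0000 ≤ continuation, so V_d = 21.6726
Node 0 (S = 105): continuation = e^(−0.02)·[0.3670·2.2791 + 0.6330·21.6726] = 14.2669; exercise value = 0.0000 ≤ continuation, so V_0 = 14.2669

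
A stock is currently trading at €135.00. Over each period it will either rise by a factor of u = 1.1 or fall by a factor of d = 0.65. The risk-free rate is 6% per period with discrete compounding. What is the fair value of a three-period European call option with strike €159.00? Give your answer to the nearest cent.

€13.14

Risk-neutral probability p = (1 + 0.06 − 0.65)/(1.1 − 0.65) = 0.4100/0.4500 = 0.9111
Terminal stock prices: S_uuu = 179.7, S_uud = 106.2, S_udd = 62.74, S_ddd = 37.07
Terminal payoffs (S − K): max(20.69, 0) = 20.69, max(-52.82, 0) = 0, max(-96.26, 0) = 0, max(-121.9, 0) = 0
Node uu (S = 163.4): V_uu = 1/1.06·[0.9111·20.6850 + 0.0889·0.0000] = 17.7796
Node ud (S = 96.53): V_ud = 1/1.06·[0.9111·0.0000 + 0.0889·0.0000] = 0.0000
Node dd (S = 57.04): V_dd = 1/1.06·[0.9111·0.0000 + 0.0889·0.0000] = 0.0000
Node u (S = 148.5): V_u = 1/1.06·[0.9111·17.7796 + 0.0889·0.0000] = 15.2822
Node d (S = 87.75): V_d = 1/1.06·[0.9111·0.0000 + 0.0889·0.0000] = 0.0000
Node 0 (S = 135): V_0 = 1/1.06·[0.9111·15.2822 + 0.0889·0.0000] = 13.1357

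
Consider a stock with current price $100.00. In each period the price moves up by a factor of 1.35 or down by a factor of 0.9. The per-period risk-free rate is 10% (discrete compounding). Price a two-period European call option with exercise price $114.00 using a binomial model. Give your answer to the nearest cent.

$14.20

Risk-neutral probability p = (1 + 0.1 − 0.9)/(1.35 − 0.9) = 0.2000/0.4500 = 0.4444
Terminal stock prices: S_uu = 182.3, S_ud = 121.5, S_dd = 81
Terminal payoffs (S − K): max(68.25, 0) = 68.25, max(7.5, 0) = 7.5, max(-33, 0) = 0
Node u (S = 135): V_u = 1/1.1·[0.4444·68.2500 + 0.5556·7.5000] = 31.3636
Node d (S = 90): V_d = 1/1.1·[0.4444·7.5000 + 0.5556·0.0000] = 3.0303
Node 0 (S = 100): V_0 = 1/1.1·[0.4444·31.3636 + 0.5556·3.0303] = 14.2026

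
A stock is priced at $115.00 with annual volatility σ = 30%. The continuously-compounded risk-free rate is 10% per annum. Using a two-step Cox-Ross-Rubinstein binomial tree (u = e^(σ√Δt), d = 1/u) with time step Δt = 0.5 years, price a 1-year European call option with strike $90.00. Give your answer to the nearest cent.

CRR parameters: u = e^(σ√Δt) = e^(0.3·√0.5) = 1.2363, d = 1/u = 0.8089
Per-period rate: rΔt = 0.1·0.5 = 0.05, so R = e^0.05 = 1.0513
Risk-neutral probability p = (e^0.05 − 0.8089)/(1.2363 − 0.8089) = 0.2424/0.4275 = 0.5671
Terminal stock prices: S_uu = 175.8, S_ud = 115, S_dd = 75.24
Terminal payoffs (S − K): max(85.77, 0) = 85.77, max(25, 0) = 25, max(-14.76, 0) = 0
Node u (S = 142.2): V_u = e^(−0.05)·[0.5671·85.7735 + 0.4329·25.0000] = 56.5651
Node d (S = 93.02): V_d = e^(−0.05)·[0.5671·25.0000 + 0.4329·0.0000] = 13.4863
Node 0 (S = 115): V_0 = e^(−0.05)·[0.5671·56.5651 + 0.4329·13.4863] = 36.0675

$36.07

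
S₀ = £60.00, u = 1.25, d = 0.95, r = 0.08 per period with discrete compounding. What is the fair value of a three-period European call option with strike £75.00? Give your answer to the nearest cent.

Risk-neutral probability p = (1 + 0.08 − 0.95)/(1.25 − 0.95) = 0.1300/0.3000 = 0.4333
Terminal stock prices: S_uuu = 117.2, S_uud = 89.06, S_udd = 67.69, S_ddd = 51.44
Terminal payoffs (S − K): max(42.19, 0) = 42.19, max(14.06, 0) = 14.06, max(-7.312, 0) = 0, max(-23.56, 0) = 0
Node uu (S = 93.75): V_uu = 1/1.08·[0.4333·42.1875 + 0.5667·14.0625] = 24.3056
Node ud (S = 71.25): V_ud = 1/1.08·[0.4333·14.0625 + 0.5667·0.0000] = 5.6424
Node dd (S = 54.15): V_dd = 1/1.08·[0.4333·0.0000 + 0.5667·0.0000] = 0.0000
Node u (S = 75): V_u = 1/1.08·[0.4333·24.3056 + 0.5667·5.6424] = 12.7127
Node d (S = 57): V_d = 1/1.08·[0.4333·5.6424 + 0.5667·0.0000] = 2.2639
Node 0 (S = 60): V_0 = 1/1.08·[0.4333·12.7127 + 0.5667·2.2639] = 6.2886

£6.29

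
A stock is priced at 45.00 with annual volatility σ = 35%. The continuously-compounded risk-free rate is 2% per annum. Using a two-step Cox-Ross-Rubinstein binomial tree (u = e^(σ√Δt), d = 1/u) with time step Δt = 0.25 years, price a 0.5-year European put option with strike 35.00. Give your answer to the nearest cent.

0.91

CRR parameters: u = e^(σ√Δt) = e^(0.35·√0.25) = 1.1912, d = 1/u = 0.8395
Per-period rate: rΔt = 0.02·0.25 = 0.005, so R = e^0.005 = 1.0050
Risk-neutral probability p = (e^0.005 − 0.8395)/(1.1912 − 0.8395) = 0.1656/0.3518 = 0.4706
Terminal stock prices: S_uu = 63.86, S_ud = 45, S_dd = 31.71
Terminal payoffs (K − S): max(-28.86, 0) = 0, max(-10, 0) = 0, max(3.289, 0) = 3.289
Node u (S = 53.61): V_u = e^(−0.005)·[0.4706·0.0000 + 0.5294·0.0000] = 0.0000
Node d (S = 37.78): V_d = e^(−0.005)·[0.4706·0.0000 + 0.5294·3.2890] = 1.7325
Node 0 (S = 45): V_0 = e^(−0.005)·[0.4706·0.0000 + 0.5294·1.7325] = 0.9126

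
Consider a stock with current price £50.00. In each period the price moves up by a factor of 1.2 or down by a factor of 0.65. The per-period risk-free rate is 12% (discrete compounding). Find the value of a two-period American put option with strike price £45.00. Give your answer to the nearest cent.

Risk-neutral probability p = (1 + 0.12 − 0.65)/(1.2 − 0.65) = 0.4700/0.5500 = 0.8545
Terminal stock prices: S_uu = 72, S_ud = 39, S_dd = 21.13
Terminal payoffs (K − S): max(-27, 0) = 0, max(6, 0) = 6, max(23.87, 0) = 23.87
Node u (S = 60): continuation = 1/1.12·[0.8545·0.0000 + 0.1455·6.0000] = 0.7792; exercise value = 0.0000 ≤ continuation, so V_u = 0.7792
Node d (S = 32.5): continuation = 1/1.12·[0.8545·6.0000 + 0.1455·23.8750] = 7.6786; exercise value = 12.5000 > continuation, so V_d = 12.5000 (exercise)
Node 0 (S = 50): continuation = 1/1.12·[0.8545·0.7792 + 0.1455·12.5000] = 2.2179; exercise value = 0.0000 ≤ continuation, so V_0 = 2.2179

£2.22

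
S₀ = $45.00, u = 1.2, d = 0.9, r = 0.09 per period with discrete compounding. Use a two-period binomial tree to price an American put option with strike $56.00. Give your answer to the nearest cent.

Risk-neutral probability p = (1 + 0.09 − 0.9)/(1.2 − 0.9) = 0.1900/0.3000 = 0.6333
Terminal stock prices: S_uu = 64.8, S_ud = 48.6, S_dd = 36.45
Terminal payoffs (K − S): max(-8.8, 0) = 0, max(7.4, 0) = 7.4, max(19.55, 0) = 19.55
Node u (S = 54): continuation = 1/1.09·[0.6333·0.0000 + 0.3667·7.4000] = 2.4893; exercise value = 2.0000 ≤ continuation, so V_u = 2.4893
Node d (S = 40.5): continuation = 1/1.09·[0.6333·7.4000 + 0.3667·19.5500] = 10.8761; exercise value = 15.5000 > continuation, so V_d = 15.5000 (exercise)
Node 0 (S = 45): continuation = 1/1.09·[0.6333·2.4893 + 0.3667·15.5000] = 6.6604; exercise value = 11.0000 > continuation, so V_0 = 11.0000 (exercise)

$11.00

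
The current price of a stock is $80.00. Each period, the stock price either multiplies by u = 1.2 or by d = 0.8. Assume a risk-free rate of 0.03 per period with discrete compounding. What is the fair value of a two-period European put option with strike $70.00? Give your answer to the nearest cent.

Risk-neutral probability p = (1 + 0.03 − 0.8)/(1.2 − 0.8) = 0.2300/0.4000 = 0.5750
Terminal stock prices: S_uu = 115.2, S_ud = 76.8, S_dd = 51.2
Terminal payoffs (K − S): max(-45.2, 0) = 0, max(-6.8, 0) = 0, max(18.8, 0) = 18.8
Node u (S = 96): V_u = 1/1.03·[0.5750·0.0000 + 0.4250·0.0000] = 0.0000
Node d (S = 64): V_d = 1/1.03·[0.5750·0.0000 + 0.4250·18.8000] = 7.7573
Node 0 (S = 80): V_0 = 1/1.03·[0.5750·0.0000 + 0.4250·7.7573] = 3.2008

$3.20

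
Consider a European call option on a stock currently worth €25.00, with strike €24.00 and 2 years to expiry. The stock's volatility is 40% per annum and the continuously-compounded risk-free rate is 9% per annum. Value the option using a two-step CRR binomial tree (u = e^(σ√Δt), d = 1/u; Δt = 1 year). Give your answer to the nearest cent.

€7.45

CRR parameters: u = e^(σ√Δt) = e^(0.4·√1) = 1.4918, d = 1/u = 0.6703
Per-period rate: rΔt = 0.09·1 = 0.09, so R = e^0.09 = 1.0942
Risk-neutral probability p = (e^0.09 − 0.6703)/(1.4918 − 0.6703) = 0.4239/0.8215 = 0.5159
Terminal stock prices: S_uu = 55.64, S_ud = 25, S_dd = 11.23
Terminal payoffs (S − K): max(31.64, 0) = 31.64, max(1, 0) = 1, max(-12.77, 0) = 0
Node u (S = 37.3): V_u = e^(−0.09)·[0.5159·31.6385 + 0.4841·1.0000] = 15.3613
Node d (S = 16.76): V_d = e^(−0.09)·[0.5159·1.0000 + 0.4841·0.0000] = 0.4715
Node 0 (S = 25): V_0 = e^(−0.09)·[0.5159·15.3613 + 0.4841·0.4715] = 7.4521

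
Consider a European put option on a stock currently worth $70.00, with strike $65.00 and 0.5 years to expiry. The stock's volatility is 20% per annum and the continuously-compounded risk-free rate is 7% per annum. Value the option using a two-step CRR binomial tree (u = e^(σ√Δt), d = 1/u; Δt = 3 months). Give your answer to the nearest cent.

$1.42

CRR parameters: u = e^(σ√Δt) = e^(0.2·√0.25) = 1.1052, d = 1/u = 0.9048
Per-period rate: rΔt = 0.07·0.25 = 0.0175, so R = e^0.0175 = 1.0177
Risk-neutral probability p = (e^0.0175 − 0.9048)/(1.1052 − 0.9048) = 0.1128/0.2003 = 0.5631
Terminal stock prices: S_uu = 85.5, S_ud = 70, S_dd = 57.31
Terminal payoffs (K − S): max(-20.5, 0) = 0, max(-5, 0) = 0, max(7.689, 0) = 7.689
Node u (S = 77.36): V_u = e^(−0.0175)·[0.5631·0.0000 + 0.4369·0.0000] = 0.0000
Node d (S = 63.34): V_d = e^(−0.0175)·[0.5631·0.0000 + 0.4369·7.6888] = 3.3006
Node 0 (S = 70): V_0 = e^(−0.0175)·[0.5631·0.0000 + 0.4369·3.3006] = 1.4169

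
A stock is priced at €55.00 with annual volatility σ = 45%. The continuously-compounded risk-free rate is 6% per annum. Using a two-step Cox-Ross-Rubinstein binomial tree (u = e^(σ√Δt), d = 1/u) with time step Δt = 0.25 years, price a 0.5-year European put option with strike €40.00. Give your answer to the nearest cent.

€1.31

CRR parameters: u = e^(σ√Δt) = e^(0.45·√0.25) = 1.2523, d = 1/u = 0.7985
Per-period rate: rΔt = 0.06·0.25 = 0.015, so R = e^0.015 = 1.0151
Risk-neutral probability p = (e^0.015 − 0.7985)/(1.2523 − 0.7985) = 0.2166/0.4538 = 0.4773
Terminal stock prices: S_uu = 86.26, S_ud = 55, S_dd = 35.07
Terminal payoffs (K − S): max(-46.26, 0) = 0, max(-15, 0) = 0, max(4.93, 0) = 4.93
Node u (S = 68.88): V_u = e^(−0.015)·[0.4773·0.0000 + 0.5227·0.0000] = 0.0000
Node d (S = 43.92): V_d = e^(−0.015)·[0.4773·0.0000 + 0.5227·4.9305] = 2.5388
Node 0 (S = 55): V_0 = e^(−0.015)·[0.4773·0.0000 + 0.5227·2.5388] = 1.3073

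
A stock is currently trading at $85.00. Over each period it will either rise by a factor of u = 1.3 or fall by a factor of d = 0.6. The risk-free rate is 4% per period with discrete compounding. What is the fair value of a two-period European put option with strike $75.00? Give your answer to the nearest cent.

Risk-neutral probability p = (1 + 0.04 − 0.6)/(1.3 − 0.6) = 0.4400/0.7000 = 0.6286
Terminal stock prices: S_uu = 143.7, S_ud = 66.3, S_dd = 30.6
Terminal payoffs (K − S): max(-68.65, 0) = 0, max(8.7, 0) = 8.7, max(44.4, 0) = 44.4
Node u (S = 110.5): V_u = 1/1.04·[0.6286·0.0000 + 0.3714·8.7000] = 3.1071
Node d (S = 51): V_d = 1/1.04·[0.6286·8.7000 + 0.3714·44.4000] = 21.1154
Node 0 (S = 85): V_0 = 1/1.04·[0.6286·3.1071 + 0.3714·21.1154] = 9.4192

$9.42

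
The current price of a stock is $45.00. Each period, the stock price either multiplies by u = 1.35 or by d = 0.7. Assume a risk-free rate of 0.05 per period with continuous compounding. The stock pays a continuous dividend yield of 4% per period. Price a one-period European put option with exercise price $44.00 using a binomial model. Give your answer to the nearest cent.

Per-period risk-free factor R = e^0.05 = 1.0513; dividend-adjusted growth = e^(0.05−0.04) = 1.0101.
Risk-neutral probability p = (1.0101 − 0.7)/(1.35 − 0.7) = 0.3101/0.6500 = 0.4770
Terminal stock prices: S_u = 60.75, S_d = 31.5
Terminal payoffs (K − S): max(-16.75, 0) = 0, max(12.5, 0) = 12.5
Node 0 (S = 45): V_0 = e^(−0.05)·[0.4770·0.0000 + 0.5230·12.5000] = 6.2187

$6.22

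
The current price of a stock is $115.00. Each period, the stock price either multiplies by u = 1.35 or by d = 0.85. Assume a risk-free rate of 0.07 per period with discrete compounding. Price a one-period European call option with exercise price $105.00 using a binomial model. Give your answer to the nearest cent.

$20.66

Risk-neutral probability p = (1 + 0.07 − 0.85)/(1.35 − 0.85) = 0.2200/0.5000 = 0.4400
Terminal stock prices: S_u = 155.2, S_d = 97.75
Terminal payoffs (S − K): max(50.25, 0) = 50.25, max(-7.25, 0) = 0
Node 0 (S = 115): V_0 = 1/1.07·[0.4400·50.2500 + 0.5600·0.0000] = 20.6636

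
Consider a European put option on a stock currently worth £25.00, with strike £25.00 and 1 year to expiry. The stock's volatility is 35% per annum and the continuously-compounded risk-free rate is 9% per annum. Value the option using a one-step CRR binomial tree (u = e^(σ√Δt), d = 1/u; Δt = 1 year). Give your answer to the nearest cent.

CRR parameters: u = e^(σ√Δt) = e^(0.35·√1) = 1.4191, d = 1/u = 0.7047
Per-period rate: rΔt = 0.09·1 = 0.09, so R = e^0.09 = 1.0942
Risk-neutral probability p = (e^0.09 − 0.7047)/(1.4191 − 0.7047) = 0.3895/0.7144 = 0.5452
Terminal stock prices: S_u = 35.48, S_d = 17.62
Terminal payoffs (K − S): max(-10.48, 0) = 0, max(7.383, 0) = 7.383
Node 0 (S = 25): V_0 = e^(−0.09)·[0.5452·0.0000 + 0.4548·7.3828] = 3.0686

£3.07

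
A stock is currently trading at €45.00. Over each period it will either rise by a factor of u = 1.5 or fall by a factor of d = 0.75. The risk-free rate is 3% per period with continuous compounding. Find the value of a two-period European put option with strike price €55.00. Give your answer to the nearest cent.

Risk-neutral probability p = (e^0.03 − 0.75)/(1.5 − 0.75) = 0.2805/0.7500 = 0.3739
Terminal stock prices: S_uu = 101.2, S_ud = 50.62, S_dd = 25.31
Terminal payoffs (K − S): max(-46.25, 0) = 0, max(4.375, 0) = 4.375, max(29.69, 0) = 29.69
Node u (S = 67.5): V_u = e^(−0.03)·[0.3739·0.0000 + 0.6261·4.3750] = 2.6581
Node d (S = 33.75): V_d = e^(−0.03)·[0.3739·4.3750 + 0.6261·29.6875] = 19.6245
Node 0 (S = 45): V_0 = e^(−0.03)·[0.3739·2.6581 + 0.6261·19.6245] = 12.8876

€12.89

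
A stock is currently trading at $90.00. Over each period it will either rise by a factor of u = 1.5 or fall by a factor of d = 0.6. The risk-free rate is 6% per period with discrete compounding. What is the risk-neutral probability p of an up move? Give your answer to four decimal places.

p = 0.5111

Risk-neutral probability p = (1 + 0.06 − 0.6)/(1.5 − 0.6) = 0.4600/0.9000 = 0.5111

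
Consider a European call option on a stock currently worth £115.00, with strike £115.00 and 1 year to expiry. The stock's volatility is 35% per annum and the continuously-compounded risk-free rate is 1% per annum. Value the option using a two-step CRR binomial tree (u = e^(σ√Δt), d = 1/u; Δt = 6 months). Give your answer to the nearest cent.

CRR parameters: u = e^(σ√Δt) = e^(0.35·√0.5) = 1.2808, d = 1/u = 0.7808
Per-period rate: rΔt = 0.01·0.5 = 0.005, so R = e^0.005 = 1.0050
Risk-neutral probability p = (e^0.005 − 0.7808)/(1.2808 − 0.7808) = 0.2243/0.5000 = 0.4485
Terminal stock prices: S_uu = 188.7, S_ud = 115, S_dd = 70.1
Terminal payoffs (S − K): max(73.65, 0) = 73.65, max(0, 0) = 0, max(-44.9, 0) = 0
Node u (S = 147.3): V_u = e^(−0.005)·[0.4485·73.6525 + 0.5515·0.0000] = 32.8659
Node d (S = 89.79): V_d = e^(−0.005)·[0.4485·0.0000 + 0.5515·0.0000] = 0.0000
Node 0 (S = 115): V_0 = e^(−0.005)·[0.4485·32.8659 + 0.5515·0.0000] = 14.6657

£14.67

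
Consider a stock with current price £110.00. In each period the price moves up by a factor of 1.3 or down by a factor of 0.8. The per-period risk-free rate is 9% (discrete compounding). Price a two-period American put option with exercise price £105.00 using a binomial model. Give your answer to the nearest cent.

£6.55

Risk-neutral probability p = (1 + 0.09 − 0.8)/(1.3 − 0.8) = 0.2900/0.5000 = 0.5800
Terminal stock prices: S_uu = 185.9, S_ud = 114.4, S_dd = 70.4
Terminal payoffs (K − S): max(-80.9, 0) = 0, max(-9.4, 0) = 0, max(34.6, 0) = 34.6
Node u (S = 143): continuation = 1/1.09·[0.5800·0.0000 + 0.4200·0.0000] = 0.0000; exercise value = 0.0000 ≤ continuation, so V_u = 0.0000
Node d (S = 88): continuation = 1/1.09·[0.5800·0.0000 + 0.4200·34.6000] = 13.3321; exercise value = 17.0000 > continuation, so V_d = 17.0000 (exercise)
Node 0 (S = 110): continuation = 1/1.09·[0.5800·0.0000 + 0.4200·17.0000] = 6.5505; exercise value = 0.0000 ≤ continuation, so V_0 = 6.5505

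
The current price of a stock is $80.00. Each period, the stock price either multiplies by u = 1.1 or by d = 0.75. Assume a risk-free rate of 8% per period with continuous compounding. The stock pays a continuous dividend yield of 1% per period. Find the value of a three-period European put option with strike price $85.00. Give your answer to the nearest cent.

$2.45

Per-period risk-free factor R = e^0.08 = 1.0833; dividend-adjusted growth = e^(0.08−0.01) = 1.0725.
Risk-neutral probability p = (1.0725 − 0.75)/(1.1 − 0.75) = 0.3225/0.3500 = 0.9215
Terminal stock prices: S_uuu = 106.5, S_uud = 72.6, S_udd = 49.5, S_ddd = 33.75
Terminal payoffs (K − S): max(-21.48, 0) = 0, max(12.4, 0) = 12.4, max(35.5, 0) = 35.5, max(51.25, 0) = 51.25
Node uu (S = 96.8): V_uu = e^(−0.08)·[0.9215·0.0000 + 0.0785·12.4000] = 0.8991
Node ud (S = 66): V_ud = e^(−0.08)·[0.9215·12.4000 + 0.0785·35.5000] = 13.1216
Node dd (S = 45): V_dd = e^(−0.08)·[0.9215·35.5000 + 0.0785·51.2500] = 33.9126
Node u (S = 88): V_u = e^(−0.08)·[0.9215·0.8991 + 0.0785·13.1216] = 1.7162
Node d (S = 60): V_d = e^(−0.08)·[0.9215·13.1216 + 0.0785·33.9126] = 13.6203
Node 0 (S = 80): V_0 = e^(−0.08)·[0.9215·1.7162 + 0.0785·13.6203] = 2.4474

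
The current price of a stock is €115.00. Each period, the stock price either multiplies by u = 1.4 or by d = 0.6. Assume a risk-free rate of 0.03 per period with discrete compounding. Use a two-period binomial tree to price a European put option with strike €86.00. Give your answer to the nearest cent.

Risk-neutral probability p = (1 + 0.03 − 0.6)/(1.4 − 0.6) = 0.4300/0.8000 = 0.5375
Terminal stock prices: S_uu = 225.4, S_ud = 96.6, S_dd = 41.4
Terminal payoffs (K − S): max(-139.4, 0) = 0, max(-10.6, 0) = 0, max(44.6, 0) = 44.6
Node u (S = 161): V_u = 1/1.03·[0.5375·0.0000 + 0.4625·0.0000] = 0.0000
Node d (S = 69): V_d = 1/1.03·[0.5375·0.0000 + 0.4625·44.6000] = 20.0267
Node 0 (S = 115): V_0 = 1/1.03·[0.5375·0.0000 + 0.4625·20.0267] = 8.9926

€8.99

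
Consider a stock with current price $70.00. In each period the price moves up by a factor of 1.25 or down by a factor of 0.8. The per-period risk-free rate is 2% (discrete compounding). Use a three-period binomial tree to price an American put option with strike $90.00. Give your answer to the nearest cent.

Risk-neutral probability p = (1 + 0.02 − 0.8)/(1.25 − 0.8) = 0.2200/0.4500 = 0.4889
Terminal stock prices: S_uuu = 136.7, S_uud = 87.5, S_udd = 56, S_ddd = 35.84
Terminal payoffs (K − S): max(-46.72, 0) = 0, max(2.5, 0) = 2.5, max(34, 0) = 34, max(54.16, 0) = 54.16
Node uu (S = 109.4): continuation = 1/1.02·[0.4889·0.0000 + 0.5111·2.5000] = 1.2527; exercise value = 0.0000 ≤ continuation, so V_uu = 1.2527
Node ud (S = 70): continuation = 1/1.02·[0.4889·2.5000 + 0.5111·34.0000] = 18.2353; exercise value = 20.0000 > continuation, so V_ud = 20.0000 (exercise)
Node dd (S = 44.8): continuation = 1/1.02·[0.4889·34.0000 + 0.5111·54.1600] = 43.4353; exercise value = 45.2000 > continuation, so V_dd = 45.2000 (exercise)
Node u (S = 87.5): continuation = 1/1.02·[0.4889·1.2527 + 0.5111·20.0000] = 10.6222; exercise value = 2.5000 ≤ continuation, so V_u = 10.6222
Node d (S = 56): continuation = 1/1.02·[0.4889·20.0000 + 0.5111·45.2000] = 32.2353; exercise value = 34.0000 > continuation, so V_d = 34.0000 (exercise)
Node 0 (S = 70): continuation = 1/1.02·[0.4889·10.6222 + 0.5111·34.0000] = 22.1283; exercise value = 20.0000 ≤ continuation, so V_0 = 22.1283

$22.13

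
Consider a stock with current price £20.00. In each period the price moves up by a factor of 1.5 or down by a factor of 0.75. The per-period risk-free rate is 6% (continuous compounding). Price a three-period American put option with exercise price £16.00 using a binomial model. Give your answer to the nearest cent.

£1.44

Risk-neutral probability p = (e^0.06 − 0.75)/(1.5 − 0.75) = 0.3118/0.7500 = 0.4158
Terminal stock prices: S_uuu = 67.5, S_uud = 33.75, S_udd = 16.88, S_ddd = 8.438
Terminal payoffs (K − S): max(-51.5, 0) = 0, max(-17.75, 0) = 0, max(-0.875, 0) = 0, max(7.562, 0) = 7.562
Node uu (S = 45): continuation = e^(−0.06)·[0.4158·0.0000 + 0.5842·0.0000] = 0.0000; exercise value = 0.0000 ≤ continuation, so V_uu = 0.0000
Node ud (S = 22.5): continuation = e^(−0.06)·[0.4158·0.0000 + 0.5842·0.0000] = 0.0000; exercise value = 0.0000 ≤ continuation, so V_ud = 0.0000
Node dd (S = 11.25): continuation = e^(−0.06)·[0.4158·0.0000 + 0.5842·7.5625] = 4.1609; exercise value = 4.7500 > continuation, so V_dd = 4.7500 (exercise)
Node u (S = 30): continuation = e^(−0.06)·[0.4158·0.0000 + 0.5842·0.0000] = 0.0000; exercise value = 0.0000 ≤ continuation, so V_u = 0.0000
Node d (S = 15): continuation = e^(−0.06)·[0.4158·0.0000 + 0.5842·4.7500] = 2.6134; exercise value = 1.0000 ≤ continuation, so V_d = 2.6134
Node 0 (S = 20): continuation = e^(−0.06)·[0.4158·0.0000 + 0.5842·2.6134] = 1.4379; exercise value = 0.0000 ≤ continuation, so V_0 = 1.4379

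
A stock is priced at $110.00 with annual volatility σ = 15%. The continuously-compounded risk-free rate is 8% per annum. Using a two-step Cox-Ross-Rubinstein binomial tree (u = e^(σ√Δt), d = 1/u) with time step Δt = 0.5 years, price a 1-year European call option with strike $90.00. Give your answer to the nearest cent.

$27.03

CRR parameters: u = e^(σ√Δt) = e^(0.15·√0.5) = 1.1119, d = 1/u = 0.8994
Per-period rate: rΔt = 0.08·0.5 = 0.04, so R = e^0.04 = 1.0408
Risk-neutral probability p = (e^0.04 − 0.8994)/(1.1119 − 0.8994) = 0.1414/0.2125 = 0.6655
Terminal stock prices: S_uu = 136, S_ud = 110, S_dd = 88.97
Terminal payoffs (S − K): max(45.99, 0) = 45.99, max(20, 0) = 20, max(-1.026, 0) = 0
Node u (S = 122.3): V_u = e^(−0.04)·[0.6655·45.9942 + 0.3345·20.0000] = 35.8374
Node d (S = 98.93): V_d = e^(−0.04)·[0.6655·20.0000 + 0.3345·0.0000] = 12.7887
Node 0 (S = 110): V_0 = e^(−0.04)·[0.6655·35.8374 + 0.3345·12.7887] = 27.0254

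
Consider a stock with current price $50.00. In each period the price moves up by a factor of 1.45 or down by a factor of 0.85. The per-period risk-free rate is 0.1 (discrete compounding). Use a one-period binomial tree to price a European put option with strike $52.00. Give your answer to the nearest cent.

Risk-neutral probability p = (1 + 0.1 − 0.85)/(1.45 − 0.85) = 0.2500/0.6000 = 0.4167
Terminal stock prices: S_u = 72.5, S_d = 42.5
Terminal payoffs (K − S): max(-20.5, 0) = 0, max(9.5, 0) = 9.5
Node 0 (S = 50): V_0 = 1/1.1·[0.4167·0.0000 + 0.5833·9.5000] = 5.0379

$5.04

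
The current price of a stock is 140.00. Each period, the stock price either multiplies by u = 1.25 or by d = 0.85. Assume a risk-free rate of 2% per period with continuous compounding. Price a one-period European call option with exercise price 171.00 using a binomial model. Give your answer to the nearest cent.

Risk-neutral probability p = (e^0.02 − 0.85)/(1.25 − 0.85) = 0.1702/0.4000 = 0.4255
Terminal stock prices: S_u = 175, S_d = 119
Terminal payoffs (S − K): max(4, 0) = 4, max(-52, 0) = 0
Node 0 (S = 140): V_0 = e^(−0.02)·[0.4255·4.0000 + 0.5745·0.0000] = 1.6683

1.67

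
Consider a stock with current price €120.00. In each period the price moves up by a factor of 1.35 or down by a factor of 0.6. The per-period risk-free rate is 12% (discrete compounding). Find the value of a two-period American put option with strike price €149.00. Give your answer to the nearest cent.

Risk-neutral probability p = (1 + 0.12 − 0.6)/(1.35 − 0.6) = 0.5200/0.7500 = 0.6933
Terminal stock prices: S_uu = 218.7, S_ud = 97.2, S_dd = 43.2
Terminal payoffs (K − S): max(-69.7, 0) = 0, max(51.8, 0) = 51.8, max(105.8, 0) = 105.8
Node u (S = 162): continuation = 1/1.12·[0.6933·0.0000 + 0.3067·51.8000] = 14.1833; exercise value = 0.0000 ≤ continuation, so V_u = 14.1833
Node d (S = 72): continuation = 1/1.12·[0.6933·51.8000 + 0.3067·105.8000] = 61.0357; exercise value = 77.0000 > continuation, so V_d = 77.0000 (exercise)
Node 0 (S = 120): continuation = 1/1.12·[0.6933·14.1833 + 0.3067·77.0000] = 29.8635; exercise value = 29.0000 ≤ continuation, so V_0 = 29.8635

€29.86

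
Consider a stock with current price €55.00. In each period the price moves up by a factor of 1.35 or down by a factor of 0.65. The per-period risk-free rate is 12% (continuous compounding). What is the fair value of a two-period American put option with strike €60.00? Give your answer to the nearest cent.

€8.84

Risk-neutral probability p = (e^0.12 − 0.65)/(1.35 − 0.65) = 0.4775/0.7000 = 0.6821
Terminal stock prices: S_uu = 100.2, S_ud = 48.26, S_dd = 23.24
Terminal payoffs (K − S): max(-40.24, 0) = 0, max(11.74, 0) = 11.74, max(36.76, 0) = 36.76
Node u (S = 74.25): continuation = e^(−0.12)·[0.6821·0.0000 + 0.3179·11.7375] = 3.3090; exercise value = 0.0000 ≤ continuation, so V_u = 3.3090
Node d (S = 35.75): continuation = e^(−0.12)·[0.6821·11.7375 + 0.3179·36.7625] = 17.4652; exercise value = 24.2500 > continuation, so V_d = 24.2500 (exercise)
Node 0 (S = 55): continuation = e^(−0.12)·[0.6821·3.3090 + 0.3179·24.2500] = 8.8385; exercise value = 5.0000 ≤ continuation, so V_0 = 8.8385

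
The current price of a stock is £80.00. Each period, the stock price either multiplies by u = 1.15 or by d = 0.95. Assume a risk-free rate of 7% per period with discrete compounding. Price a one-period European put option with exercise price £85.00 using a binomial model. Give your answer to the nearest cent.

£3.36

Risk-neutral probability p = (1 + 0.07 − 0.95)/(1.15 − 0.95) = 0.1200/0.2000 = 0.6000
Terminal stock prices: S_u = 92, S_d = 76
Terminal payoffs (K − S): max(-7, 0) = 0, max(9, 0) = 9
Node 0 (S = 80): V_0 = 1/1.07·[0.6000·0.0000 + 0.4000·9.0000] = 3.3645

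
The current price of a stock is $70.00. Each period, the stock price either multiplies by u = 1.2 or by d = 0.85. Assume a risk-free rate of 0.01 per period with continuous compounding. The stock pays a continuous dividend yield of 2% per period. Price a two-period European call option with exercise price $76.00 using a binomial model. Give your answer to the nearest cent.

Per-period risk-free factor R = e^0.01 = 1.0101; dividend-adjusted growth = e^(0.01−0.02) = 0.9900.
Risk-neutral probability p = (0.9900 − 0.85)/(1.2 − 0.85) = 0.1400/0.3500 = 0.4001
Terminal stock prices: S_uu = 100.8, S_ud = 71.4, S_dd = 50.57
Terminal payoffs (S − K): max(24.8, 0) = 24.8, max(-4.6, 0) = 0, max(-25.43, 0) = 0
Node u (S = 84): V_u = e^(−0.01)·[0.4001·24.8000 + 0.5999·0.0000] = 9.8248
Node d (S = 59.5): V_d = e^(−0.01)·[0.4001·0.0000 + 0.5999·0.0000] = 0.0000
Node 0 (S = 70): V_0 = e^(−0.01)·[0.4001·9.8248 + 0.5999·0.0000] = 3.8922

$3.89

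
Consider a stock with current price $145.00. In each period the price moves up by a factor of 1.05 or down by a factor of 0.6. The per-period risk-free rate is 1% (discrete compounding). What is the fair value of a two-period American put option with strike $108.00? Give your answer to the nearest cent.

Risk-neutral probability p = (1 + 0.01 − 0.6)/(1.05 − 0.6) = 0.4100/0.4500 = 0.9111
Terminal stock prices: S_uu = 159.9, S_ud = 91.35, S_dd = 52.2
Terminal payoffs (K − S): max(-51.86, 0) = 0, max(16.65, 0) = 16.65, max(55.8, 0) = 55.8
Node u (S = 152.2): continuation = 1/1.01·[0.9111·0.0000 + 0.0889·16.6500] = 1.4653; exercise value = 0.0000 ≤ continuation, so V_u = 1.4653
Node d (S = 87): continuation = 1/1.01·[0.9111·16.6500 + 0.0889·55.8000] = 19.9307; exercise value = 21.0000 > continuation, so V_d = 21.0000 (exercise)
Node 0 (S = 145): continuation = 1/1.01·[0.9111·1.4653 + 0.0889·21.0000] = 3.1701; exercise value = 0.0000 ≤ continuation, so V_0 = 3.1701

$3.17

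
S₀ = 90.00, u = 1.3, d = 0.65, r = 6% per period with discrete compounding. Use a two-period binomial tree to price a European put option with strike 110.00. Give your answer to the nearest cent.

Risk-neutral probability p = (1 + 0.06 − 0.65)/(1.3 − 0.65) = 0.4100/0.6500 = 0.6308
Terminal stock prices: S_uu = 152.1, S_ud = 76.05, S_dd = 38.03
Terminal payoffs (K − S): max(-42.1, 0) = 0, max(33.95, 0) = 33.95, max(71.97, 0) = 71.97
Node u (S = 117): V_u = 1/1.06·[0.6308·0.0000 + 0.3692·33.9500] = 11.8258
Node d (S = 58.5): V_d = 1/1.06·[0.6308·33.9500 + 0.3692·71.9750] = 45.2736
Node 0 (S = 90): V_0 = 1/1.06·[0.6308·11.8258 + 0.3692·45.2736] = 22.8073

22.81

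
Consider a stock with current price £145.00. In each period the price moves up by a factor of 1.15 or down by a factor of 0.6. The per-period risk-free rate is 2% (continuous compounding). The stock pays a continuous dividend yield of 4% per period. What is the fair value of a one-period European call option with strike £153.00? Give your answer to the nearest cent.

Per-period risk-free factor R = e^0.02 = 1.0202; dividend-adjusted growth = e^(0.02−0.04) = 0.9802.
Risk-neutral probability p = (0.9802 − 0.6)/(1.15 − 0.6) = 0.3802/0.5500 = 0.6913
Terminal stock prices: S_u = 166.8, S_d = 87
Terminal payoffs (S − K): max(13.75, 0) = 13.75, max(-66, 0) = 0
Node 0 (S = 145): V_0 = e^(−0.02)·[0.6913·13.7500 + 0.3087·0.0000] = 9.3168

£9.32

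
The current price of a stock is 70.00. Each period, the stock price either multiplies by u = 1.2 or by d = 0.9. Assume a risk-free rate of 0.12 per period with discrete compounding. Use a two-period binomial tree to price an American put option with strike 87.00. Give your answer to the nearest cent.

17.00

Risk-neutral probability p = (1 + 0.12 − 0.9)/(1.2 − 0.9) = 0.2200/0.3000 = 0.7333
Terminal stock prices: S_uu = 100.8, S_ud = 75.6, S_dd = 56.7
Terminal payoffs (K − S): max(-13.8, 0) = 0, max(11.4, 0) = 11.4, max(30.3, 0) = 30.3
Node u (S = 84): continuation = 1/1.12·[0.7333·0.0000 + 0.2667·11.4000] = 2.7143; exercise value = 3.0000 > continuation, so V_u = 3.0000 (exercise)
Node d (S = 63): continuation = 1/1.12·[0.7333·11.4000 + 0.2667·30.3000] = 14.6786; exercise value = 24.0000 > continuation, so V_d = 24.0000 (exercise)
Node 0 (S = 70): continuation = 1/1.12·[0.7333·3.0000 + 0.2667·24.0000] = 7.6786; exercise value = 17.0000 > continuation, so V_0 = 17.0000 (exercise)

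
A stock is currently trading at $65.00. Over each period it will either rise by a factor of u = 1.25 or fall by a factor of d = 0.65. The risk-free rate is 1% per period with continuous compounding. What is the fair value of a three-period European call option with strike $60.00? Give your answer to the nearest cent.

$16.56

Risk-neutral probability p = (e^0.01 − 0.65)/(1.25 − 0.65) = 0.3601/0.6000 = 0.6001
Terminal stock prices: S_uuu = 127, S_uud = 66.02, S_udd = 34.33, S_ddd = 17.85
Terminal payoffs (S − K): max(66.95, 0) = 66.95, max(6.016, 0) = 6.016, max(-25.67, 0) = 0, max(-42.15, 0) = 0
Node uu (S = 101.6): V_uu = e^(−0.01)·[0.6001·66.9531 + 0.3999·6.0156] = 42.1595
Node ud (S = 52.81): V_ud = e^(−0.01)·[0.6001·6.0156 + 0.3999·0.0000] = 3.5740
Node dd (S = 27.46): V_dd = e^(−0.01)·[0.6001·0.0000 + 0.3999·0.0000] = 0.0000
Node u (S = 81.25): V_u = e^(−0.01)·[0.6001·42.1595 + 0.3999·3.5740] = 26.4626
Node d (S = 42.25): V_d = e^(−0.01)·[0.6001·3.5740 + 0.3999·0.0000] = 2.1233
Node 0 (S = 65): V_0 = e^(−0.01)·[0.6001·26.4626 + 0.3999·2.1233] = 16.5625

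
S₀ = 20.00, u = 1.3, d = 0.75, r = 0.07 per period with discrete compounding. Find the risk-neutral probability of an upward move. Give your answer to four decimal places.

Risk-neutral probability p = (1 + 0.07 − 0.75)/(1.3 − 0.75) = 0.3200/0.5500 = 0.5818

p = 0.5818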